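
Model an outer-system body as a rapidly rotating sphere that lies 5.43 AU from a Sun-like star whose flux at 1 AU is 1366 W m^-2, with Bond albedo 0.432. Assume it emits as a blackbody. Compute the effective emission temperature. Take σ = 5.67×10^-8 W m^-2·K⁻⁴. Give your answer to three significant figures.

Flux at the orbit: S = 1366/(5.43)² = 46.33 W m^-2.
The planet absorbs (1−α)S over its disc πR² and re-emits over 4πR², so the mean absorbed flux is (1−0.432)·46.33/4 = 6.579 W m^-2.
In equilibrium σT⁴ equals this, so T = 103.8 K.

104 K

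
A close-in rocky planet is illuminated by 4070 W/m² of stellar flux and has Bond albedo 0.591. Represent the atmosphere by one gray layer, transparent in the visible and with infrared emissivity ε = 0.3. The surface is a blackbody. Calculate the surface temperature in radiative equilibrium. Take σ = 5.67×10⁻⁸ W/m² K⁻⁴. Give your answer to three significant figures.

At the top of the atmosphere, σT_e⁴ = S(1−α)/4 = 416.2 W/m², giving T_e = 292.7 K.
The surface balance (absorbed SW + ε·downward IR = σT_s⁴) with T_a⁴ = T_s⁴/2 reduces to T_s = T_e·[2/(2−ε)]^¼ = 304.8 K.

305 kelvin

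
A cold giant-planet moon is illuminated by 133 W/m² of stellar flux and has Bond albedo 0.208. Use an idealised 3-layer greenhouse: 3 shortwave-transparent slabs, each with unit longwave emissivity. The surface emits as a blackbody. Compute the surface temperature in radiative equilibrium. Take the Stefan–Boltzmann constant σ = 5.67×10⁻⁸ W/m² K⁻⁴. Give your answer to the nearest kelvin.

The effective emission temperature is T_e = [S(1−α)/(4σ)]^¼ = 146.8 K.
With N = 3 opaque layers, T_s = (N+1)^(1/4)·T_e = 4^(1/4)·146.8 = 207.6 K.

208 K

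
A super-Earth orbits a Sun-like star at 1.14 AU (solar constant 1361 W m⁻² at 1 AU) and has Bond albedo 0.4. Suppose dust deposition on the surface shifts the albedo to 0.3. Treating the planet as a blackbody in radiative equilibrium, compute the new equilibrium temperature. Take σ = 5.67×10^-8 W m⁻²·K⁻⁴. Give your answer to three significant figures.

By the inverse-square law, S = 1361/1.14² = 1047 W m⁻².
T₂ = [S(1−α₂)/(4σ)]^(1/4) = [1047·0.7/(4σ)]^(1/4) = 238.4 K.

238 K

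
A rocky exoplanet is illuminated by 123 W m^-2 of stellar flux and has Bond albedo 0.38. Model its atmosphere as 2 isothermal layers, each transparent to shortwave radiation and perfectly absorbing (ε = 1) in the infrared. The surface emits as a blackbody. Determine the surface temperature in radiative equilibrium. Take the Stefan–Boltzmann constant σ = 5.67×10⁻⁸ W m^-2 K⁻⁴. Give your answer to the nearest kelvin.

178 kelvin

The effective emission temperature is T_e = [S(1−α)/(4σ)]^¼ = 135.4 K.
With N = 2 opaque layers, T_s = (N+1)^(1/4)·T_e = 3^(1/4)·135.4 = 178.2 K.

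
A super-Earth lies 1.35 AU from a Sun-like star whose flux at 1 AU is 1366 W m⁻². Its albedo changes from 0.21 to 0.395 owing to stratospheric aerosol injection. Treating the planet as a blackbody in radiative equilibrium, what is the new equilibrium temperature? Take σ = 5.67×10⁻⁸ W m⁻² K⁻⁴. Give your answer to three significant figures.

211 K

Flux at the orbit: S = 1366/(1.35)² = 749.5 W m⁻².
With the new albedo, S(1−α₂)/4 = 113.4 W m⁻², so T₂ = 211.5 K.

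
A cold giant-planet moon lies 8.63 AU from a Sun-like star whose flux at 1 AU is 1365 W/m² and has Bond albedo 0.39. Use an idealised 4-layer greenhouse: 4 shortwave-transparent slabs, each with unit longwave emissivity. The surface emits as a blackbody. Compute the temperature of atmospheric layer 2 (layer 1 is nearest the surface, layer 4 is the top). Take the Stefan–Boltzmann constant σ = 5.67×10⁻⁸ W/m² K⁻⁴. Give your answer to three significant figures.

Irradiance scales as 1/d², so S = 1365 W/m² × (1/8.63)² = 18.33 W/m².
OLR = S(1−α)/4 = 2.795 W/m²; the top layer radiates at T_e = 83.79 K.
Each opaque layer satisfies 2T_j⁴ = T_{j−1}⁴ + T_{j+1}⁴, giving T_k⁴ = (N+1−k)T_e⁴.
With k = 2: T_2 = (4+1−2)^¼·83.79 K = 110.3 K.

110 K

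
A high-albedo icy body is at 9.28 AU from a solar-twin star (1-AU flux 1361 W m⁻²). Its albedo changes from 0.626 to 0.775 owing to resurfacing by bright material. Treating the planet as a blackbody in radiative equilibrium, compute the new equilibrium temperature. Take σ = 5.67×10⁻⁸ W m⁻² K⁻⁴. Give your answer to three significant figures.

By the inverse-square law, S = 1361/9.28² = 15.80 W m⁻².
New equilibrium: T₂ = [(1−0.775)·15.80/(4σ)]^(1/4) = 62.93 K.

62.9 K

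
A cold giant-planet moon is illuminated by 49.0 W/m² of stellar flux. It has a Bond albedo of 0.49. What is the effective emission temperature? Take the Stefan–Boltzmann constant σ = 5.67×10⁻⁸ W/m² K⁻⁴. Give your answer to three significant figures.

102 K

The planet absorbs (1−α)S over its disc πR² and re-emits over 4πR², so the mean absorbed flux is (1−0.49)·49.00/4 = 6.248 W/m².
In equilibrium σT⁴ equals this, so T = 102.5 K.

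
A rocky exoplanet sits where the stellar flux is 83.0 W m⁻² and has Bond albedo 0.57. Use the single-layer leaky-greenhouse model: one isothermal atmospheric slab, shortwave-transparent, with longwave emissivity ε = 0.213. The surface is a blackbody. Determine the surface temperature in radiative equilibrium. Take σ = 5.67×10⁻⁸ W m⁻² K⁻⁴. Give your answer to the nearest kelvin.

At the top of the atmosphere, σT_e⁴ = S(1−α)/4 = 8.923 W m⁻², giving T_e = 112.0 K.
The surface balance (absorbed SW + ε·downward IR = σT_s⁴) with T_a⁴ = T_s⁴/2 reduces to T_s = T_e·[2/(2−ε)]^¼ = 115.2 K.

115 K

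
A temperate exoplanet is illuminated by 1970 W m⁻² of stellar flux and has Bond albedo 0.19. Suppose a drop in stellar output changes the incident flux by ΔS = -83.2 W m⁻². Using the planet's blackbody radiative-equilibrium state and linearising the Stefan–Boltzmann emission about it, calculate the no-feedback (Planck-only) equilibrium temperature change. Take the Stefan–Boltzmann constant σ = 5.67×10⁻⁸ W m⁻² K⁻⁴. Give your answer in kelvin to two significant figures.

-3.1 kelvin

Reference equilibrium: T_e = [S(1−α)/(4σ)]^(1/4) = 289.6 K.
Only a fraction (1−α) is absorbed and it's spread over 4πR², so ΔF = (1−α)ΔS/4 = -16.85 W m⁻².
The Planck feedback parameter is 4σT_e³ = 5.510 W m⁻²/K.
ΔT₀ = ΔF/λ_P = -16.85/5.510 = -3.06 K.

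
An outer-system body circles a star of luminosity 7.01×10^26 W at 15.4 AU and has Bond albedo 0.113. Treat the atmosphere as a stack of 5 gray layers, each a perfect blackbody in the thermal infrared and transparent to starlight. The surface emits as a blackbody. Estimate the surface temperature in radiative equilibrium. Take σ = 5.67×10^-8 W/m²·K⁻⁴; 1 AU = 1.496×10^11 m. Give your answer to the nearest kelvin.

125 K

d = 15.4 × 1.496×10^11 m = 2.304×10^12 m.
Spreading L over a sphere of radius d: S = 7.01×10^26/(4π·2.30×10^12²) = 10.51 W/m².
OLR = S(1−α)/4 = 2.331 W/m²; the top layer radiates at T_e = 80.07 K.
For an N-layer opaque stack, T_s⁴ = (N+1)T_e⁴, hence T_s = (6)^(1/4)×80.07 K = 125.3 K.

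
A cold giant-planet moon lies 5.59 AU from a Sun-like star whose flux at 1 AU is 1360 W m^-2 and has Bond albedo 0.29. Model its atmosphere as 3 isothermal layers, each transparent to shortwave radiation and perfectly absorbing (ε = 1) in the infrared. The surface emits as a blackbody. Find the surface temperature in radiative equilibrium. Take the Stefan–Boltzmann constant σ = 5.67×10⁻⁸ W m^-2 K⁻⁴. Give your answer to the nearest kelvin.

Irradiance scales as 1/d², so S = 1360 W m^-2 × (1/5.59)² = 43.52 W m^-2.
Top-of-atmosphere balance: σT_e⁴ = S(1−α)/4 = 7.725 W m^-2 → T_e = 108.0 K.
For an N-layer opaque stack, T_s⁴ = (N+1)T_e⁴, hence T_s = (4)^(1/4)×108.0 K = 152.8 K.

153 K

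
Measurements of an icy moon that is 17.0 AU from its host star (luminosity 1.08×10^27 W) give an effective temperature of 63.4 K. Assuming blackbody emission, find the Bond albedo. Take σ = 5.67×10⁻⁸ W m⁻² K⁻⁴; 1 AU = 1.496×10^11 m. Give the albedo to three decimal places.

d = 17.0 × 1.496×10^11 m = 2.543×10^12 m.
Flux at the orbit: S = L/(4πd²) = 1.08×10^27/(4π·(2.54×10^12)²) = 13.29 W m⁻².
Rearranging the radiative balance, α = 1 − 4σT⁴/S.
σT⁴ = 0.9161 W m⁻², so 4σT⁴ = 3.664 W m⁻².
Hence α = 1 − 3.664/13.29 = 0.7242.

0.724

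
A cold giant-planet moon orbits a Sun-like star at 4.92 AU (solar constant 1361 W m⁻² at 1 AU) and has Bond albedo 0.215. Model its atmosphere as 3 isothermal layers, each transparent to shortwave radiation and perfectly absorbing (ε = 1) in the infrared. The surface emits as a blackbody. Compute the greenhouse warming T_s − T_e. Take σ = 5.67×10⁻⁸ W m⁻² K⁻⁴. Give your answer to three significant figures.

Flux at the orbit: S = 1361/(4.92)² = 56.22 W m⁻².
The effective emission temperature is T_e = [S(1−α)/(4σ)]^¼ = 118.1 K.
T_s = (N+1)^(1/4)·T_e = 167.0 K.
So the greenhouse effect raises the surface by 167.0 − 118.1 = 48.92 K.

48.9 kelvin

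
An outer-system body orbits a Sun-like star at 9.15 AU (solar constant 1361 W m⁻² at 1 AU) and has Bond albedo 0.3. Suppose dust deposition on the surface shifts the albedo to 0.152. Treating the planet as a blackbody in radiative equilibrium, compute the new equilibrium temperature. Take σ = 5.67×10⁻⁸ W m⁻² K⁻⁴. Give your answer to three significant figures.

Flux at the orbit: S = 1361/(9.15)² = 16.26 W m⁻².
With the new albedo, S(1−α₂)/4 = 3.446 W m⁻², so T₂ = 88.30 K.

88.3 kelvin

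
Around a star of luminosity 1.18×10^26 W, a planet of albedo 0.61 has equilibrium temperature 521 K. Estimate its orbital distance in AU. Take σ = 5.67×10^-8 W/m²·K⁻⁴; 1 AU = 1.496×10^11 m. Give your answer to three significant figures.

0.0990 AU

Required flux: S = 4σT⁴/(1−α) = 42850 W/m².
Then d = [L/(4πS)]^(1/2) = 1.480×10^10 m, i.e. 0.09896 AU.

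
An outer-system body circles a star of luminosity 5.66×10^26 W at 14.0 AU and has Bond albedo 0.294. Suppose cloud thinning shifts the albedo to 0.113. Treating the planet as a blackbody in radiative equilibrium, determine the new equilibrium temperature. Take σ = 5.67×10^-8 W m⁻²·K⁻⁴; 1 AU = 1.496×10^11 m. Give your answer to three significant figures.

Orbital distance: d = 14.0 AU = 2.094×10^12 m.
Spreading L over a sphere of radius d: S = 5.66×10^26/(4π·2.09×10^12²) = 10.27 W m⁻².
New equilibrium: T₂ = [(1−0.113)·10.27/(4σ)]^(1/4) = 79.61 K.

79.6 kelvin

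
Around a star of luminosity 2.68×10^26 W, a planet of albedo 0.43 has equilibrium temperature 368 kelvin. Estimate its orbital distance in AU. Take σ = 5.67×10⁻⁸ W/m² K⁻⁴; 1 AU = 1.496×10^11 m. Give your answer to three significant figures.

The flux needed for this T is 4σT⁴/(1−0.43) = 7297 W/m².
From L = 4πd²S, d = √(2.68×10^26/(4π·7297)) = 5.406×10^10 m = 0.3614 AU.

0.361 AU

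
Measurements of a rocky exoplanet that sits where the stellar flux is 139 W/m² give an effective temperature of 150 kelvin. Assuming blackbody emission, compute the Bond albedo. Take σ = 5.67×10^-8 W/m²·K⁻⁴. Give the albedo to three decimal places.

0.174

From σT⁴ = S(1−α)/4 we invert for α: 1−α = 4σT⁴/S.
σT⁴ = 28.70 W/m², so 4σT⁴ = 114.8 W/m².
Hence α = 1 − 114.8/139.0 = 0.1740.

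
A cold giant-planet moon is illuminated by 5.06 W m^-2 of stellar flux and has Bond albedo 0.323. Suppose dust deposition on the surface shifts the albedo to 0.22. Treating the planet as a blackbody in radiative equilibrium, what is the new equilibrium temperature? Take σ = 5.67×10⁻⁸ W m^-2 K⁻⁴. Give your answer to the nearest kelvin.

New equilibrium: T₂ = [(1−0.22)·5.060/(4σ)]^(1/4) = 64.59 K.

65 kelvin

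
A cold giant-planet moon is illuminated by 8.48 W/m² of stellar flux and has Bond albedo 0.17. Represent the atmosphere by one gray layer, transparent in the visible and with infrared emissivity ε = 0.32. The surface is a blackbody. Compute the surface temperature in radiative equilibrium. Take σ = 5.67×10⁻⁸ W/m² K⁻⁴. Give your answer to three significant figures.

78.0 K

The planet radiates to space at T_e = [S(1−α)/(4σ)]^(1/4) = 74.64 K.
Surface balance with a leaky layer gives σT_s⁴ = σT_e⁴·2/(2−ε), so T_s = T_e·[2/(2−0.32)]^(1/4) = 77.96 K.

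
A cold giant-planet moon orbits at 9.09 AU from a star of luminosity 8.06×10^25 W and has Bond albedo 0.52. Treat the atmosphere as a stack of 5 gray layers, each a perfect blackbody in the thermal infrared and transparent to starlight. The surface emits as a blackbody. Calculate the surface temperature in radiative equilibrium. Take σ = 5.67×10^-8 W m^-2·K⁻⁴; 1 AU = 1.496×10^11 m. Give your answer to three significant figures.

81.5 K

Orbital distance: d = 9.09 AU = 1.360×10^12 m.
Flux at the orbit: S = L/(4πd²) = 8.06×10^25/(4π·(1.36×10^12)²) = 3.468 W m^-2.
Top-of-atmosphere balance: σT_e⁴ = S(1−α)/4 = 0.4162 W m^-2 → T_e = 52.05 K.
Layer-by-layer balance gives σT_s⁴ = (N+1)σT_e⁴, so T_s = 6^¼·52.05 = 81.46 K.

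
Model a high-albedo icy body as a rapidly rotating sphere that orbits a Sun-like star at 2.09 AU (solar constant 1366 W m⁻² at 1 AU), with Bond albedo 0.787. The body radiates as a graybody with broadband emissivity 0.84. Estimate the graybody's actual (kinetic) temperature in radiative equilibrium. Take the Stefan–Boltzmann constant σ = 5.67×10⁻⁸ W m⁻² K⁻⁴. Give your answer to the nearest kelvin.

137 kelvin

By the inverse-square law, S = 1366/2.09² = 312.7 W m⁻².
Averaging over the sphere, the absorbed flux is S(1−α)/4 = 16.65 W m⁻².
Equating to εσT⁴ with ε = 0.84: T = (16.65/0.84σ)^(1/4) = 136.7 K.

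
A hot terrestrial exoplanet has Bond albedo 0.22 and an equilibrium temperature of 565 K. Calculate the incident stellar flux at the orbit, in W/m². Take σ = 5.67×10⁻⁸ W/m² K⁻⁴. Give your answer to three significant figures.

29600 W/m²

From S(1−α)/4 = σT⁴: S = 4σT⁴/(1−α).
σT⁴ = 5.67×10⁻⁸·(565)⁴ = 5778 W/m².
So S = 4×5778/(1−0.22) = 29630 W/m².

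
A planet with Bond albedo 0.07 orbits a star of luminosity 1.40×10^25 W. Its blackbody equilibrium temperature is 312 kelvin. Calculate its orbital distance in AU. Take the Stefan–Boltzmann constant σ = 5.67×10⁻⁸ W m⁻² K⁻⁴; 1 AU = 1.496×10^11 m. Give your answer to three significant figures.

The flux needed for this T is 4σT⁴/(1−0.07) = 2311 W m⁻².
S = L/(4πd²) → d = √(L/4πS) = √(1.40×10^25/(4π·2311)) = 2.196×10^10 m = 0.1468 AU.

0.147 AU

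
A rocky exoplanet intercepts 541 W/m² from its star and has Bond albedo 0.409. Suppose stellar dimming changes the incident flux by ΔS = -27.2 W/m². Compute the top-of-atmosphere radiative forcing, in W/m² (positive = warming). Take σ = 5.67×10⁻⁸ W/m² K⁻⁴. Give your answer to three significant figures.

TOA radiative forcing: ΔF = (1−α)ΔS/4 = 0.591·(-27.2)/4 = -4.019 W/m².

-4.02 W/m²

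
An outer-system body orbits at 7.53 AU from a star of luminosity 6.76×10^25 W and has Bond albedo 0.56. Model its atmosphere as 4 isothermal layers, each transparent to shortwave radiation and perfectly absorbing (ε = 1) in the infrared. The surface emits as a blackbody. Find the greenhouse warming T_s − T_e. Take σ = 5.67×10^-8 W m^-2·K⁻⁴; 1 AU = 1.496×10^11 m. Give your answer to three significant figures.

26.5 kelvin

d = 7.53 × 1.496×10^11 m = 1.126×10^12 m.
S = L/(4πd²) = 4.239 W m^-2.
Top-of-atmosphere balance: σT_e⁴ = S(1−α)/4 = 0.4663 W m^-2 → T_e = 53.55 K.
Surface: T_s = (5)^¼·T_e = 80.08 K.
Warming: T_s − T_e = 26.53 K.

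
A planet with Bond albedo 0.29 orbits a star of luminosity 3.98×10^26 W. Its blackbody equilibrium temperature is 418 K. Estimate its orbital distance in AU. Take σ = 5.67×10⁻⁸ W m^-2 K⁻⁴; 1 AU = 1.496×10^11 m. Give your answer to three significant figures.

0.381 AU

Energy balance gives S = 4σT⁴/(1−α) = 9752 W m^-2.
S = L/(4πd²) → d = √(L/4πS) = √(3.98×10^26/(4π·9752)) = 5.699×10^10 m = 0.3809 AU.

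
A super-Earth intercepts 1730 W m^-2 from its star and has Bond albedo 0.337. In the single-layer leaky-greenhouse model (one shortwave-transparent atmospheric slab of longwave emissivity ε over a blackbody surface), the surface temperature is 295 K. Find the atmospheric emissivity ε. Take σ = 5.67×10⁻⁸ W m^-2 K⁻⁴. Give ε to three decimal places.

0.664

First, T_e = [1730·(1−0.337)/(4σ)]^(1/4) = 266.7 K.
Since (2−ε)/2 = (T_e/T_s)⁴ = 0.6678, ε = 0.6645.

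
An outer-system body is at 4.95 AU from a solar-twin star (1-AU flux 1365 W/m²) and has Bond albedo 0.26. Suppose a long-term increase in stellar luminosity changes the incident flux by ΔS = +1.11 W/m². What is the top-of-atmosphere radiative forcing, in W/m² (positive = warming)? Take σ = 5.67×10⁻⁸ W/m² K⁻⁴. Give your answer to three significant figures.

0.205 W/m²

Irradiance scales as 1/d², so S = 1365 W/m² × (1/4.95)² = 55.71 W/m².
ΔF = Δ[S(1−α)]/4 = (1−0.26)·+1.11/4 = 0.2054 W/m².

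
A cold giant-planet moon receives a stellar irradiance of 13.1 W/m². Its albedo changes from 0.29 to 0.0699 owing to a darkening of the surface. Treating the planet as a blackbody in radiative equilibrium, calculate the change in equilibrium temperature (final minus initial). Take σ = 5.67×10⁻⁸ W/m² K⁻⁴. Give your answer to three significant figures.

With α = 0.29, T₁ = 80.02 K.
After:  T₂ = [13.10·0.93/(4σ)]^(1/4) = 85.61 K.
Change: 85.61 − 80.02 = 5.589 K.

5.59 kelvin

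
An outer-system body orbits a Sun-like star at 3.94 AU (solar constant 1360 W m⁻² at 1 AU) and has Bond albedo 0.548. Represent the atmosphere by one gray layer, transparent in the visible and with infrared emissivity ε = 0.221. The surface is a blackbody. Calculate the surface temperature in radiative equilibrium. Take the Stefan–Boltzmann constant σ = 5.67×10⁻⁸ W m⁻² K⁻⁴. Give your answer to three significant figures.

Irradiance scales as 1/d², so S = 1360 W m⁻² × (1/3.94)² = 87.61 W m⁻².
The planet radiates to space at T_e = [S(1−α)/(4σ)]^(1/4) = 115.0 K.
The surface balance (absorbed SW + ε·downward IR = σT_s⁴) with T_a⁴ = T_s⁴/2 reduces to T_s = T_e·[2/(2−ε)]^¼ = 118.4 K.

118 K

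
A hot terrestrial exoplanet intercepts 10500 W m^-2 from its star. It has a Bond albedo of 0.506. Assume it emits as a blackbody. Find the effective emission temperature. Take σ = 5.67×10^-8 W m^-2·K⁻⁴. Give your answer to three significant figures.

Averaging over the sphere, the absorbed flux is S(1−α)/4 = 1297 W m^-2.
Set σT⁴ = 1297 → T = (1297/σ)^(1/4) = 388.9 K.

389 K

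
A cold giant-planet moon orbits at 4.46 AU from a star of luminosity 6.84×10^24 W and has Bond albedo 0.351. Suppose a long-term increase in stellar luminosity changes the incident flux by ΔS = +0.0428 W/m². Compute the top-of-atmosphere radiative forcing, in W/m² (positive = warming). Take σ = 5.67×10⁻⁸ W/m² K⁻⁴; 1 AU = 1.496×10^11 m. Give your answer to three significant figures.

0.00694 W/m²

d = 4.46 × 1.496×10^11 m = 6.672×10^11 m.
Flux at the orbit: S = L/(4πd²) = 6.84×10^24/(4π·(6.67×10^11)²) = 1.223 W/m².
ΔF = Δ[S(1−α)]/4 = (1−0.351)·+0.0428/4 = 0.006944 W/m².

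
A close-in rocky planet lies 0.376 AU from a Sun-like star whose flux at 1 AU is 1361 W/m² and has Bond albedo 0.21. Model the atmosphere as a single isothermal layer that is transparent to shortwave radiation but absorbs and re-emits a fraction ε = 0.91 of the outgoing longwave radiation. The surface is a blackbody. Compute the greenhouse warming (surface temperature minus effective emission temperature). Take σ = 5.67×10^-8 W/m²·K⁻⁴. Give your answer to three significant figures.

Flux at the orbit: S = 1361/(0.376)² = 9627 W/m².
The planet radiates to space at T_e = [S(1−α)/(4σ)]^(1/4) = 427.9 K.
The surface balance (absorbed SW + ε·downward IR = σT_s⁴) with T_a⁴ = T_s⁴/2 reduces to T_s = T_e·[2/(2−ε)]^¼ = 498.0 K.
Greenhouse warming: T_s − T_e = 70.12 K.

70.1 kelvin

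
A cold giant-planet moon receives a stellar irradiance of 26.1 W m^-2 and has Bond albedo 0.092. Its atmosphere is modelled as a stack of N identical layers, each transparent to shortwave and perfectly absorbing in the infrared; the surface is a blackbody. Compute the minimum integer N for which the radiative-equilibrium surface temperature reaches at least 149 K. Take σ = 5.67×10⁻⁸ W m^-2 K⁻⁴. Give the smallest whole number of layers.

OLR = S(1−α)/4 = 5.925 W m^-2; the top layer radiates at T_e = 101.1 K.
Since T_s⁴ = (N+1)T_e⁴, we need N ≥ (T_s/T_e)⁴ − 1 = 3.717.
Rounding up, N = 4.

4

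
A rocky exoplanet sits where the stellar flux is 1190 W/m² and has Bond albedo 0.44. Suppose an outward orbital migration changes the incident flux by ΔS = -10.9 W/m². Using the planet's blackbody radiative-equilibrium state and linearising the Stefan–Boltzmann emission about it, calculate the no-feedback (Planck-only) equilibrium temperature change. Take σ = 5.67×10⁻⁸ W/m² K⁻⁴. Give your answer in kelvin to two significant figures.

-0.53 K

The baseline emission temperature is T_e = 232.8 K.
ΔF = Δ[S(1−α)]/4 = (1−0.44)·-10.9/4 = -1.526 W/m².
The Planck feedback parameter is 4σT_e³ = 2.862 W/m²/K.
Hence the no-feedback warming is ΔF/(4σT_e³) = -0.533 K.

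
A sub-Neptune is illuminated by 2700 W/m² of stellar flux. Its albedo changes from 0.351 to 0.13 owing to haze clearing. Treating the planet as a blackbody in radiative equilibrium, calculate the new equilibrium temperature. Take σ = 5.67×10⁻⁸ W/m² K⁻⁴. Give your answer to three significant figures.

New equilibrium: T₂ = [(1−0.13)·2700/(4σ)]^(1/4) = 319.0 K.

319 K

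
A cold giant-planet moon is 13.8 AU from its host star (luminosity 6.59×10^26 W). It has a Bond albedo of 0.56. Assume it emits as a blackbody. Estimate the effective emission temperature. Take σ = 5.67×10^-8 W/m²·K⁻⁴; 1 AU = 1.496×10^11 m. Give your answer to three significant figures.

69.9 K

d = 13.8 × 1.496×10^11 m = 2.064×10^12 m.
S = L/(4πd²) = 12.30 W/m².
Absorbed flux (global mean): S(1−α)/4 = 12.30·0.44/4 = 1.353 W/m².
Set σT⁴ = 1.353 → T = (1.353/σ)^(1/4) = 69.90 K.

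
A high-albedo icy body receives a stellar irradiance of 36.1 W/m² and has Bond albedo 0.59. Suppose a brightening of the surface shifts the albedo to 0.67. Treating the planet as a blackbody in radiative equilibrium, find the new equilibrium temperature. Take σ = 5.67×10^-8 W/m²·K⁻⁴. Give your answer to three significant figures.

New equilibrium: T₂ = [(1−0.67)·36.10/(4σ)]^(1/4) = 85.13 K.

85.1 K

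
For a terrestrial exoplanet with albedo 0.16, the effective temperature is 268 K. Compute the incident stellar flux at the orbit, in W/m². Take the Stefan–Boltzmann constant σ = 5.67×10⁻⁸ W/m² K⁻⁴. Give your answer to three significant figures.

1390 W/m²

From S(1−α)/4 = σT⁴: S = 4σT⁴/(1−α).
The emitted flux is σT⁴ = 292.5 W/m².
S = 4·292.5/0.84 = 1393 W/m².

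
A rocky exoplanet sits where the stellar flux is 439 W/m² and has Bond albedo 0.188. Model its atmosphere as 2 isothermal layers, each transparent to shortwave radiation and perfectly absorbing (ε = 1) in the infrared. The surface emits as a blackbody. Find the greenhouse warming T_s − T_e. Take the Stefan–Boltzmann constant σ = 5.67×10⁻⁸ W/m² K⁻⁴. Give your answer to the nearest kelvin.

The effective emission temperature is T_e = [S(1−α)/(4σ)]^¼ = 199.1 K.
T_s = (N+1)^(1/4)·T_e = 262.0 K.
So the greenhouse effect raises the surface by 262.0 − 199.1 = 62.93 K.

63 kelvin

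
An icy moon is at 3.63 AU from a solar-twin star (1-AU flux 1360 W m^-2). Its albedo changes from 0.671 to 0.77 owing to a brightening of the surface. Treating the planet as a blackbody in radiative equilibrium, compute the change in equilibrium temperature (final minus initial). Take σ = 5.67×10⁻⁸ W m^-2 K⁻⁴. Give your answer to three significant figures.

Irradiance scales as 1/d², so S = 1360 W m^-2 × (1/3.63)² = 103.2 W m^-2.
With α = 0.671, T₁ = 110.6 K.
After:  T₂ = [103.2·0.23/(4σ)]^(1/4) = 101.1 K.
ΔT = T₂ − T₁ = -9.470 K.

-9.47 K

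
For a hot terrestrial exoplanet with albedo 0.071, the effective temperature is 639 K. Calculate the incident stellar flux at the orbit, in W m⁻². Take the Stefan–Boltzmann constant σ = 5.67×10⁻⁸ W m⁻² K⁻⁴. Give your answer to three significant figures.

From S(1−α)/4 = σT⁴: S = 4σT⁴/(1−α).
The emitted flux is σT⁴ = 9453 W m⁻².
S = 4·9453/0.929 = 40700 W m⁻².

40700 W m⁻²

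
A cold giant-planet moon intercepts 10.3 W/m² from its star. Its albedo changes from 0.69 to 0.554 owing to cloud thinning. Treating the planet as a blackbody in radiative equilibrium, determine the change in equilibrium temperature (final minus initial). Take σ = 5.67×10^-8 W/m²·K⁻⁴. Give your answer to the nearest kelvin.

6 K

With α = 0.69, T₁ = 61.25 K.
After:  T₂ = [10.30·0.446/(4σ)]^(1/4) = 67.09 K.
ΔT = T₂ − T₁ = 5.831 K.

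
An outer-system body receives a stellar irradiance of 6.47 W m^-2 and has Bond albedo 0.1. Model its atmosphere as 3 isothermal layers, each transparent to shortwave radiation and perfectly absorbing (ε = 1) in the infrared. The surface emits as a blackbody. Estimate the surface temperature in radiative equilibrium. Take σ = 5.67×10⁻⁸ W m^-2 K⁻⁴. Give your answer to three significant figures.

101 K

OLR = S(1−α)/4 = 1.456 W m^-2; the top layer radiates at T_e = 71.18 K.
With N = 3 opaque layers, T_s = (N+1)^(1/4)·T_e = 4^(1/4)·71.18 = 100.7 K.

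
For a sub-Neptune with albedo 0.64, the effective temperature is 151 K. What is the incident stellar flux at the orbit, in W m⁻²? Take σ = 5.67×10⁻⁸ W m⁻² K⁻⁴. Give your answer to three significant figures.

Invert the energy balance for S: S = 4σT⁴/(1−α).
σT⁴ = 5.67×10⁻⁸·(151)⁴ = 29.48 W m⁻².
So S = 4×29.48/(1−0.64) = 327.5 W m⁻².

328 W m⁻²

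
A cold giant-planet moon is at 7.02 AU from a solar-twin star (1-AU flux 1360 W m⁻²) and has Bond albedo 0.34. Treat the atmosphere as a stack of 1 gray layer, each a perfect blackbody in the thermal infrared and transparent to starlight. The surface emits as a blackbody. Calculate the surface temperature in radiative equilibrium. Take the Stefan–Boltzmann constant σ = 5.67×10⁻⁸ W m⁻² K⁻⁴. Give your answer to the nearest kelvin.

113 kelvin

By the inverse-square law, S = 1360/7.02² = 27.60 W m⁻².
Top-of-atmosphere balance: σT_e⁴ = S(1−α)/4 = 4.554 W m⁻² → T_e = 94.67 K.
Layer-by-layer balance gives σT_s⁴ = (N+1)σT_e⁴, so T_s = 2^¼·94.67 = 112.6 K.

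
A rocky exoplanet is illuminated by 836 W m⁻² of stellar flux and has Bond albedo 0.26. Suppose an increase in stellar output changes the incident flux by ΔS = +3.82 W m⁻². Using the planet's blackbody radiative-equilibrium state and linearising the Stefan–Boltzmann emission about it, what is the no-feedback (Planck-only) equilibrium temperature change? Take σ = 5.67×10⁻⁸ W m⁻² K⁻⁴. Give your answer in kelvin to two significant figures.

0.26 K

Reference equilibrium: T_e = [S(1−α)/(4σ)]^(1/4) = 228.5 K.
Only a fraction (1−α) is absorbed and it's spread over 4πR², so ΔF = (1−α)ΔS/4 = 0.7067 W m⁻².
The Planck feedback parameter is 4σT_e³ = 2.707 W m⁻²/K.
So ΔT₀ = 0.7067/2.707 = 0.261 K.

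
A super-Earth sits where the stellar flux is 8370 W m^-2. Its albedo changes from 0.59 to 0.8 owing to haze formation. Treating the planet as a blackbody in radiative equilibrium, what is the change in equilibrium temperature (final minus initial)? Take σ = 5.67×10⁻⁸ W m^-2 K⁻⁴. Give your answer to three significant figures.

-57.6 K

Before: T₁ = [8370·0.41/(4σ)]^(1/4) = 350.7 K.
Final:   T₂ = [S(1−0.8)/(4σ)]^(1/4) = 293.1 K.
Change: 293.1 − 350.7 = -57.62 K.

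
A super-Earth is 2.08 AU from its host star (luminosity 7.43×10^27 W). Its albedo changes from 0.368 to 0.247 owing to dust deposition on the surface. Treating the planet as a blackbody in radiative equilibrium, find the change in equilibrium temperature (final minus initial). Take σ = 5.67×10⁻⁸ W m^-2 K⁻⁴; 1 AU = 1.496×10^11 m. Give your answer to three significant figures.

Orbital distance: d = 2.08 AU = 3.112×10^11 m.
S = L/(4πd²) = 6106 W m^-2.
Before: T₁ = [6106·0.632/(4σ)]^(1/4) = 361.2 K.
With α = 0.247, T₂ = 377.3 K.
ΔT = T₂ − T₁ = 16.17 K.

16.2 K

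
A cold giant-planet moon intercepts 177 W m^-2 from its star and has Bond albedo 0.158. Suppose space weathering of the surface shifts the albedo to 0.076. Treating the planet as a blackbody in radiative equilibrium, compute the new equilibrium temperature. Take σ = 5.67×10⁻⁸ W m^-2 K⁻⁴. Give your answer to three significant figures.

T₂ = [S(1−α₂)/(4σ)]^(1/4) = [177.0·0.924/(4σ)]^(1/4) = 163.9 K.

164 kelvin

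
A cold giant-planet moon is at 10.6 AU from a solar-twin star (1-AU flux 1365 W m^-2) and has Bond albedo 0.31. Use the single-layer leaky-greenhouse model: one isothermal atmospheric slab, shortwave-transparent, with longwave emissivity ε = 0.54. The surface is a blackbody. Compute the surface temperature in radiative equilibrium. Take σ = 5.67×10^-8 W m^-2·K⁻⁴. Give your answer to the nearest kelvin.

Irradiance scales as 1/d², so S = 1365 W m^-2 × (1/10.6)² = 12.15 W m^-2.
The planet radiates to space at T_e = [S(1−α)/(4σ)]^(1/4) = 77.97 K.
Surface balance with a leaky layer gives σT_s⁴ = σT_e⁴·2/(2−ε), so T_s = T_e·[2/(2−0.54)]^(1/4) = 84.35 K.

84 K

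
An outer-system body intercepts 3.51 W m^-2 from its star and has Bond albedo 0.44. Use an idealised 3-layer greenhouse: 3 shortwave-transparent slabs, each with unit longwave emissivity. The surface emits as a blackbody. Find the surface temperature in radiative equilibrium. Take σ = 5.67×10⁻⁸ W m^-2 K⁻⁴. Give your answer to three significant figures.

76.7 kelvin

Top-of-atmosphere balance: σT_e⁴ = S(1−α)/4 = 0.4914 W m^-2 → T_e = 54.26 K.
Layer-by-layer balance gives σT_s⁴ = (N+1)σT_e⁴, so T_s = 4^¼·54.26 = 76.73 K.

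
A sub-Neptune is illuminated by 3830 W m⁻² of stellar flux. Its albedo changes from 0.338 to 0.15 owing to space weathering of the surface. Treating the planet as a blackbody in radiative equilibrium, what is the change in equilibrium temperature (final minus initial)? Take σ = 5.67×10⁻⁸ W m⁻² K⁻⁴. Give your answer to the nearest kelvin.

21 K

Before: T₁ = [3830·0.662/(4σ)]^(1/4) = 325.2 K.
After:  T₂ = [3830·0.85/(4σ)]^(1/4) = 346.1 K.
Change: 346.1 − 325.2 = 20.97 K.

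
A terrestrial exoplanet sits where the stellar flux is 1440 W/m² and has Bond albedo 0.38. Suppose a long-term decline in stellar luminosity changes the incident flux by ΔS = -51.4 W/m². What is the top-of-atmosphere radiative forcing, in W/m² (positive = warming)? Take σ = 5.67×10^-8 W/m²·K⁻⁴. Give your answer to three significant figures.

-7.97 W/m²

TOA radiative forcing: ΔF = (1−α)ΔS/4 = 0.62·(-51.4)/4 = -7.967 W/m².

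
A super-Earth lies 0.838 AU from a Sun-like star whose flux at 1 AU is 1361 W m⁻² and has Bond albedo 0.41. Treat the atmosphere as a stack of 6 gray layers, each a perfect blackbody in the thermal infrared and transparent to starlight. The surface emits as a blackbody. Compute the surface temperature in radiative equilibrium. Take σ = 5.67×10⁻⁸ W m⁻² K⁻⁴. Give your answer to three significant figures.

By the inverse-square law, S = 1361/0.838² = 1938 W m⁻².
Top-of-atmosphere balance: σT_e⁴ = S(1−α)/4 = 285.9 W m⁻² → T_e = 266.5 K.
With N = 6 opaque layers, T_s = (N+1)^(1/4)·T_e = 7^(1/4)·266.5 = 433.4 K.

433 K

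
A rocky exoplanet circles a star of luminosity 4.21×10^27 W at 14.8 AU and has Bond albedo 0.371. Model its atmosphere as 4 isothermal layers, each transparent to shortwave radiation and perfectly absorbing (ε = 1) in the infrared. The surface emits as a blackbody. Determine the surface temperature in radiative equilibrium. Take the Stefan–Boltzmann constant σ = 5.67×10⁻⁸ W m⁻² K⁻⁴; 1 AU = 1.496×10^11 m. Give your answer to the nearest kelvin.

Orbital distance: d = 14.8 AU = 2.214×10^12 m.
Flux at the orbit: S = L/(4πd²) = 4.21×10^27/(4π·(2.21×10^12)²) = 68.34 W m⁻².
The effective emission temperature is T_e = [S(1−α)/(4σ)]^¼ = 117.3 K.
With N = 4 opaque layers, T_s = (N+1)^(1/4)·T_e = 5^(1/4)·117.3 = 175.5 K.

175 K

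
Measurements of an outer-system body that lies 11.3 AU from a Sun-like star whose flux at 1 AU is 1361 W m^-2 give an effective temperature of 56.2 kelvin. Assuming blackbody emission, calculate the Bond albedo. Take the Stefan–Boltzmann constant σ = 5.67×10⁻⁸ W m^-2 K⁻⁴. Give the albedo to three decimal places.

0.788

Flux at the orbit: S = 1361/(11.3)² = 10.66 W m^-2.
Energy balance: S(1−α)/4 = σT⁴, so 1−α = 4σT⁴/S.
σT⁴ = 0.5656 W m^-2, so 4σT⁴ = 2.262 W m^-2.
1−α = 2.262/10.66 = 0.2123, so α = 0.7877.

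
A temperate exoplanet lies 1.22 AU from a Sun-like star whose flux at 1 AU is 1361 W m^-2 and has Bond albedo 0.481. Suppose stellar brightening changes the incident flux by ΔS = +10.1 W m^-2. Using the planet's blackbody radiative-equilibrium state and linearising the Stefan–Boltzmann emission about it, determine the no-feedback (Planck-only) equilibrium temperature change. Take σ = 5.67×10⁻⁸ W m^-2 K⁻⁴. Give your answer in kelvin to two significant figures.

0.59 kelvin

Irradiance scales as 1/d², so S = 1361 W m^-2 × (1/1.22)² = 914.4 W m^-2.
Reference equilibrium: T_e = [S(1−α)/(4σ)]^(1/4) = 213.9 K.
Only a fraction (1−α) is absorbed and it's spread over 4πR², so ΔF = (1−α)ΔS/4 = 1.310 W m^-2.
The Planck feedback parameter is 4σT_e³ = 2.219 W m^-2/K.
Hence the no-feedback warming is ΔF/(4σT_e³) = 0.591 K.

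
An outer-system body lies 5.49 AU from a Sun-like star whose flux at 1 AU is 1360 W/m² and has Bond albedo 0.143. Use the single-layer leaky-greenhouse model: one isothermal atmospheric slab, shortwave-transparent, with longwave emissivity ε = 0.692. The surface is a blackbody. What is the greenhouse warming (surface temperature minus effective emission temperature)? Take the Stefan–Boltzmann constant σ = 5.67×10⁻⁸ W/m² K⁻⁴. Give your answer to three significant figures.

By the inverse-square law, S = 1360/5.49² = 45.12 W/m².
Effective emission temperature (TOA balance): σT_e⁴ = S(1−α)/4 = 9.668 W/m² → T_e = 114.3 K.
For a single slab of emissivity ε, T_s⁴ = 2T_e⁴/(2−ε); thus T_s = 114.3·(1.529)^(1/4) = 127.1 K.
The atmosphere warms the surface by 12.80 K.

12.8 kelvin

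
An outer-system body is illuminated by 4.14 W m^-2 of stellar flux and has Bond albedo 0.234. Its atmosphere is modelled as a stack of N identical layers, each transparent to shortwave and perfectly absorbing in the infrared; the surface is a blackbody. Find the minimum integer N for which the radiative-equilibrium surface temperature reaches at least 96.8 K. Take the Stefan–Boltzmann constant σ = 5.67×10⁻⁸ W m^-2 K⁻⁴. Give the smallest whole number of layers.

The effective emission temperature is T_e = [S(1−α)/(4σ)]^¼ = 61.15 K.
Need (N+1)T_e⁴ ≥ T_s⁴, i.e. N+1 ≥ (96.8/61.15)⁴ = 6.279.
The minimum whole number is N = 6.

6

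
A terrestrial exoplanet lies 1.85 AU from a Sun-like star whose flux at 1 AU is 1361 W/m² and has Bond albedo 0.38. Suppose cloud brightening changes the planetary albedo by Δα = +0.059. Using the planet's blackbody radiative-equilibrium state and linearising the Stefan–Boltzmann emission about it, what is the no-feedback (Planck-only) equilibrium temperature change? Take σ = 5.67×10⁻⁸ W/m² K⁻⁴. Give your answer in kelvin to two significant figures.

By the inverse-square law, S = 1361/1.85² = 397.7 W/m².
Reference equilibrium: T_e = [S(1−α)/(4σ)]^(1/4) = 181.6 K.
TOA radiative forcing: ΔF = −S·Δα/4 = −397.7·(+0.059)/4 = -5.866 W/m².
The Planck feedback parameter is 4σT_e³ = 1.358 W/m²/K.
So ΔT₀ = -5.866/1.358 = -4.32 K.

-4.3 K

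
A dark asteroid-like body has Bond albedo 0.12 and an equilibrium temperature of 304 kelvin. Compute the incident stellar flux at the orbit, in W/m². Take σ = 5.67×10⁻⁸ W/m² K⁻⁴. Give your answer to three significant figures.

Invert the energy balance for S: S = 4σT⁴/(1−α).
The emitted flux is σT⁴ = 484.3 W/m².
So S = 4×484.3/(1−0.12) = 2201 W/m².

2200 W/m²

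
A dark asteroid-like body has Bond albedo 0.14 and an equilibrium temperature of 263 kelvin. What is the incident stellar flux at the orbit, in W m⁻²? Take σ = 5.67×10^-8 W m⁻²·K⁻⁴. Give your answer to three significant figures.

1260 W m⁻²

From S(1−α)/4 = σT⁴: S = 4σT⁴/(1−α).
σT⁴ = 5.67×10⁻⁸·(263)⁴ = 271.3 W m⁻².
S = 4·271.3/0.86 = 1262 W m⁻².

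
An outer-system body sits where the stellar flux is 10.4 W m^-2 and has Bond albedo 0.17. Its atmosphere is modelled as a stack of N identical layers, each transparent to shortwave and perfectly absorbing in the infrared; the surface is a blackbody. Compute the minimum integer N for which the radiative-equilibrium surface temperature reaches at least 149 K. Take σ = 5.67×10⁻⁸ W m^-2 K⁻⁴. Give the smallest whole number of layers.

The effective emission temperature is T_e = [S(1−α)/(4σ)]^¼ = 78.54 K.
Since T_s⁴ = (N+1)T_e⁴, we need N ≥ (T_s/T_e)⁴ − 1 = 11.950.
The minimum whole number is N = 12.

12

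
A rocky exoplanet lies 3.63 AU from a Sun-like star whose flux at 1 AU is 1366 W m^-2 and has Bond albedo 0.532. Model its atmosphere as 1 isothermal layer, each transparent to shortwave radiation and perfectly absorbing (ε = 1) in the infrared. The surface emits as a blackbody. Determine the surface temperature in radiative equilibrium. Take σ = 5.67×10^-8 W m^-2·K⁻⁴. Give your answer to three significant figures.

144 kelvin

Irradiance scales as 1/d², so S = 1366 W m^-2 × (1/3.63)² = 103.7 W m^-2.
Top-of-atmosphere balance: σT_e⁴ = S(1−α)/4 = 12.13 W m^-2 → T_e = 120.9 K.
With N = 1 opaque layers, T_s = (N+1)^(1/4)·T_e = 2^(1/4)·120.9 = 143.8 K.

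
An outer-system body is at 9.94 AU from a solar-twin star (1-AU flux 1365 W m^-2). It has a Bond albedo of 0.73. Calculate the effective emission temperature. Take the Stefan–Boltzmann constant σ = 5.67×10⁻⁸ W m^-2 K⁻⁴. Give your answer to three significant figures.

63.7 K

By the inverse-square law, S = 1365/9.94² = 13.82 W m^-2.
Absorbed flux (global mean): S(1−α)/4 = 13.82·0.27/4 = 0.9325 W m^-2.
Set σT⁴ = 0.9325 → T = (0.9325/σ)^(1/4) = 63.68 K.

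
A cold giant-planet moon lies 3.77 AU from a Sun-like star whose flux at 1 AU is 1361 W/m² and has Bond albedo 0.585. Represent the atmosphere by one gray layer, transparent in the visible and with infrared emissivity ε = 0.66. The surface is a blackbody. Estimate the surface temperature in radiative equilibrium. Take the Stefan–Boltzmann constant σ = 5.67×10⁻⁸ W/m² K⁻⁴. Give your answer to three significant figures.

127 K

Irradiance scales as 1/d², so S = 1361 W/m² × (1/3.77)² = 95.76 W/m².
The planet radiates to space at T_e = [S(1−α)/(4σ)]^(1/4) = 115.1 K.
The surface balance (absorbed SW + ε·downward IR = σT_s⁴) with T_a⁴ = T_s⁴/2 reduces to T_s = T_e·[2/(2−ε)]^¼ = 127.2 K.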